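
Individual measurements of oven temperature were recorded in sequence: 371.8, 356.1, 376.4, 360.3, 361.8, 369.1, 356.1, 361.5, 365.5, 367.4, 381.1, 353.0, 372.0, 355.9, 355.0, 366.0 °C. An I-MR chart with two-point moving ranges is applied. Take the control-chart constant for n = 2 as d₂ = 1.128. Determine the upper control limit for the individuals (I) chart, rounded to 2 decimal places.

X̄ = (371.8 + 356.1 + 376.4 + 360.3 + 361.8 + 369.1 + 356.1 + 361.5 + 365.5 + 367.4 + 381.1 + 353.0 + 372.0 + 355.9 + 355.0 + 366.0) / 16 = 364.3125
Moving ranges: 15.7, 20.3, 16.1, 1.5, 7.3, 13.0, 5.4, 4.0, 1.9, 13.7, 28.1, 19.0, 16.1, 0.9, 11.0; M̄R̄ = 174.0000 / 15 = 11.6000
UCL = X̄ + 3·M̄R̄/d₂ = 364.3125 + 3 × 11.6000 / 1.128 = 395.1636

395.16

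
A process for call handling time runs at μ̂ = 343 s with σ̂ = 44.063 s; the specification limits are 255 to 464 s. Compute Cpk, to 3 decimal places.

Cpu = (USL − μ̂) / (3σ̂) = (464 − 343) / (3 × 44.063) = 0.9154; Cpl = (μ̂ − LSL) / (3σ̂) = (343 − 255) / (3 × 44.063) = 0.6657; Cpk = min(Cpu, Cpl) = 0.6657

0.666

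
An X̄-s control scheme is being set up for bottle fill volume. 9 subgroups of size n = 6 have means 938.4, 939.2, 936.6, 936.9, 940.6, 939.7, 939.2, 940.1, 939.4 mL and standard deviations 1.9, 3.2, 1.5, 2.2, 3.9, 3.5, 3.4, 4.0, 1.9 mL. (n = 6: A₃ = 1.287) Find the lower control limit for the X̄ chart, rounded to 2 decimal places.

X̄̄ = (938.4 + 939.2 + 936.6 + 936.9 + 940.6 + 939.7 + 939.2 + 940.1 + 939.4) / 9 = 938.9000
s̄ = (1.9 + 3.2 + 1.5 + 2.2 + 3.9 + 3.5 + 3.4 + 4.0 + 1.9) / 9 = 2.8333
LCL = X̄̄ − A₃·s̄ = 938.9000 − 1.287 × 2.8333 = 935.2535

935.25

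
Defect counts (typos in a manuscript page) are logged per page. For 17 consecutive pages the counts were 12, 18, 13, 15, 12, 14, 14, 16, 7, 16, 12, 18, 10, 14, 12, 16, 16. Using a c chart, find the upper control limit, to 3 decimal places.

24.978

c̄ = (12 + 18 + 13 + 15 + 12 + 14 + 14 + 16 + 7 + 16 + 12 + 18 + 10 + 14 + 12 + 16 + 16) / 17 = 235 / 17 = 13.8235
UCL = c̄ + 3√c̄ = 13.8235 + 3 × √13.8235 = 13.8235 + 3 × 3.7180 = 24.9775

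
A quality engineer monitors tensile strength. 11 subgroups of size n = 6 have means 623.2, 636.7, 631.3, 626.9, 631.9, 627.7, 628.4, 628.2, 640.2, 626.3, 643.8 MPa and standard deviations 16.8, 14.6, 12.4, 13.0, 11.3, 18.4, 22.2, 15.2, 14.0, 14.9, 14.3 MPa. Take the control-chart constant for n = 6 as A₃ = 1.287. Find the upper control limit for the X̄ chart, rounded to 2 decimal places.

650.88

X̄̄ = (623.2 + 636.7 + 631.3 + 626.9 + 631.9 + 627.7 + 628.4 + 628.2 + 640.2 + 626.3 + 643.8) / 11 = 631.3273
s̄ = (16.8 + 14.6 + 12.4 + 13.0 + 11.3 + 18.4 + 22.2 + 15.2 + 14.0 + 14.9 + 14.3) / 11 = 15.1909
UCL = X̄̄ + A₃·s̄ = 631.3273 + 1.287 × 15.1909 = 650.8780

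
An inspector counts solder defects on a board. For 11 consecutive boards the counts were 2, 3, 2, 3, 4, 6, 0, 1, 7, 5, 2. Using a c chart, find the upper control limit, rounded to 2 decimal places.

8.53

c̄ = (2 + 3 + 2 + 3 + 4 + 6 + 0 + 1 + 7 + 5 + 2) / 11 = 35 / 11 = 3.1818
UCL = c̄ + 3√c̄ = 3.1818 + 3 × √3.1818 = 3.1818 + 3 × 1.7838 = 8.5331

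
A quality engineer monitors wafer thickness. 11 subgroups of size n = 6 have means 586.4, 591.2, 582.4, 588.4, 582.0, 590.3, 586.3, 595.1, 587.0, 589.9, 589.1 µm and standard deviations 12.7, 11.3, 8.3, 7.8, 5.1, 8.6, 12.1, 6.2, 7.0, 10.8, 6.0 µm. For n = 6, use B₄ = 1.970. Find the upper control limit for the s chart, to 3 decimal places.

17.175

s̄ = (12.7 + 11.3 + 8.3 + 7.8 + 5.1 + 8.6 + 12.1 + 6.2 + 7.0 + 10.8 + 6.0) / 11 = 8.7182
UCL_s = B₄·s̄ = 1.970 × 8.7182 = 17.1748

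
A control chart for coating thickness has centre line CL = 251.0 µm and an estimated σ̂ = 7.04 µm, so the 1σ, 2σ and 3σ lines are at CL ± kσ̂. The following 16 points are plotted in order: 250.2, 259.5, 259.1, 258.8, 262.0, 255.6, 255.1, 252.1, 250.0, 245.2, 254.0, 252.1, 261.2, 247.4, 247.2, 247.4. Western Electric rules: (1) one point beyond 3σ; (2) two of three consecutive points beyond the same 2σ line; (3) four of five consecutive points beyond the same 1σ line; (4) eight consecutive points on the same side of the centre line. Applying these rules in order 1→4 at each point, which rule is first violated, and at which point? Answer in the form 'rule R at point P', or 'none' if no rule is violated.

Zone of each point (C = within 1σ̂, B = 1σ̂–2σ̂, A = 2σ̂–3σ̂, * = beyond 3σ̂; sign = side of CL): 1:-C, 2:+B, 3:+B, 4:+B, 5:+B, 6:+C, 7:+C, 8:+C, 9:-C, 10:-C, 11:+C, 12:+C, 13:+B, 14:-C, 15:-C, 16:-C
Rule 3 (four of five consecutive points beyond the same 1σ limit) is satisfied at point 5.

rule 3 at point 5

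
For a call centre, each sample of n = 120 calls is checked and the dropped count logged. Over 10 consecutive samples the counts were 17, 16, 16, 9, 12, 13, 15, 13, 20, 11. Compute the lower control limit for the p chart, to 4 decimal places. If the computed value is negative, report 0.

0.0299

p̄ = Σdᵢ / (k·n) = 142 / (10 × 120) = 0.11833
LCL = p̄ − 3·√(p̄(1−p̄)/n) = 0.11833 − 3 × 0.02949 = 0.02988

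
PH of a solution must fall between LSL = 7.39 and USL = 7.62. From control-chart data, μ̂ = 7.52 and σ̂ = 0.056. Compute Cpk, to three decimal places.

Cpu = (USL − μ̂) / (3σ̂) = (7.62 − 7.52) / (3 × 0.056) = 0.5952; Cpl = (μ̂ − LSL) / (3σ̂) = (7.52 − 7.39) / (3 × 0.056) = 0.7738; Cpk = min(Cpu, Cpl) = 0.5952

0.595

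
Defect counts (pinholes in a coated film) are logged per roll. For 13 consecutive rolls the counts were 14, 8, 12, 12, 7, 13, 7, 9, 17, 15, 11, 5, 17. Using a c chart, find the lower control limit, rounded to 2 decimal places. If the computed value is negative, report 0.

1.22

c̄ = (14 + 8 + 12 + 12 + 7 + 13 + 7 + 9 + 17 + 15 + 11 + 5 + 17) / 13 = 147 / 13 = 11.3077
LCL = c̄ − 3√c̄ = 11.3077 − 3 × 3.3627 = 1.2196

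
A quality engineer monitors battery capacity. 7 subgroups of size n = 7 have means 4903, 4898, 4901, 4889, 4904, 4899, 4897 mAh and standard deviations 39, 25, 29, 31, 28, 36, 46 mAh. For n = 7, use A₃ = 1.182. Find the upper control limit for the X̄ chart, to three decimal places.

4938.227

X̄̄ = (4903 + 4898 + 4901 + 4889 + 4904 + 4899 + 4897) / 7 = 4898.7143
s̄ = (39 + 25 + 29 + 31 + 28 + 36 + 46) / 7 = 33.4286
UCL = X̄̄ + A₃·s̄ = 4898.7143 + 1.182 × 33.4286 = 4938.2269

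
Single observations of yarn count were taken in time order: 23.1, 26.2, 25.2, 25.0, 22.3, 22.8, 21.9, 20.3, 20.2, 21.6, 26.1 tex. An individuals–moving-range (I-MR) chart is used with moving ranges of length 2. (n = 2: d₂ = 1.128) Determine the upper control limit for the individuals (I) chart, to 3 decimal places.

27.410

X̄ = (23.1 + 26.2 + 25.2 + 25.0 + 22.3 + 22.8 + 21.9 + 20.3 + 20.2 + 21.6 + 26.1) / 11 = 23.1545
Moving ranges: 3.1, 1.0, 0.2, 2.7, 0.5, 0.9, 1.6, 0.1, 1.4, 4.5; M̄R̄ = 16.0000 / 10 = 1.6000
UCL = X̄ + 3·M̄R̄/d₂ = 23.1545 + 3 × 1.6000 / 1.128 = 27.4099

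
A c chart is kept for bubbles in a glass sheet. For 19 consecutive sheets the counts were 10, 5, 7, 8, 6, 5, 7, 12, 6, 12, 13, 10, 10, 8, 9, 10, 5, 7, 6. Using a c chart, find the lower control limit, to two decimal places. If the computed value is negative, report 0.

0.00

c̄ = (10 + 5 + 7 + 8 + 6 + 5 + 7 + 12 + 6 + 12 + 13 + 10 + 10 + 8 + 9 + 10 + 5 + 7 + 6) / 19 = 156 / 19 = 8.2105
LCL = c̄ − 3√c̄ = 8.2105 − 3 × 2.8654 = -0.3857 → 0 (cannot be negative)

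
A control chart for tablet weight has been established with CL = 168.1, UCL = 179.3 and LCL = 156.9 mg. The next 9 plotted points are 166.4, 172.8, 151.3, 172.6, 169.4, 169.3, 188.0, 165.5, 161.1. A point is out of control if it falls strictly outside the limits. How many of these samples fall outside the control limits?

Compare each point to [156.9, 179.3]: sample 3 = 151.3 < LCL; sample 7 = 188.0 > UCL.

2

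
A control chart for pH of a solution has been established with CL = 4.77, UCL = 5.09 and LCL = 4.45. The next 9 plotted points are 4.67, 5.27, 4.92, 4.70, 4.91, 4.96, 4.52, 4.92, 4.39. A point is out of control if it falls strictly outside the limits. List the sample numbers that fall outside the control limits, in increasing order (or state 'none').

2, 9

Compare each point to [4.45, 5.09]: sample 2 = 5.27 > UCL; sample 9 = 4.39 < LCL.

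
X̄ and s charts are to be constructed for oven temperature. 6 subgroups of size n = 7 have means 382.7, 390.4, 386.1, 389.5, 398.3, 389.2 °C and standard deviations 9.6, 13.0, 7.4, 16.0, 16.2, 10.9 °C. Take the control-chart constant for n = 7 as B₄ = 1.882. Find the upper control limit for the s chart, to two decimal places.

22.93

s̄ = (9.6 + 13.0 + 7.4 + 16.0 + 16.2 + 10.9) / 6 = 12.1833
UCL_s = B₄·s̄ = 1.882 × 12.1833 = 22.9290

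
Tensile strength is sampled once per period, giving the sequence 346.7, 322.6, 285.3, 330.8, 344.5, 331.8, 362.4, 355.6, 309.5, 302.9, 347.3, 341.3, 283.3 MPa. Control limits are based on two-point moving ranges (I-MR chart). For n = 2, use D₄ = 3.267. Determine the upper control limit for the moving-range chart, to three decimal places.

Moving ranges: 24.1, 37.3, 45.5, 13.7, 12.7, 30.6, 6.8, 46.1, 6.6, 44.4, 6.0, 58.0; M̄R̄ = 331.8000 / 12 = 27.6500
UCL_MR = D₄·M̄R̄ = 3.267 × 27.6500 = 90.3325

90.333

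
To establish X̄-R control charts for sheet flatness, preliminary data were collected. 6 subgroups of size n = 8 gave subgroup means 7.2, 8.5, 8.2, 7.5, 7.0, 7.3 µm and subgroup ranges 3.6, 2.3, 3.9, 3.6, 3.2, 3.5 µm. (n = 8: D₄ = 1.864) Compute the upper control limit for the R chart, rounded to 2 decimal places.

6.24

R̄ = (3.6 + 2.3 + 3.9 + 3.6 + 3.2 + 3.5) / 6 = 20.1000 / 6 = 3.3500
UCL_R = D₄·R̄ = 1.864 × 3.3500 = 6.2444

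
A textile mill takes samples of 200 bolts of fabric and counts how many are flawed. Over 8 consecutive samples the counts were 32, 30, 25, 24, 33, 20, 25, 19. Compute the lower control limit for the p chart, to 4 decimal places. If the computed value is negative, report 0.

0.0587

p̄ = Σdᵢ / (k·n) = 208 / (8 × 200) = 0.13000
LCL = p̄ − 3·√(p̄(1−p̄)/n) = 0.13000 − 3 × 0.02378 = 0.05866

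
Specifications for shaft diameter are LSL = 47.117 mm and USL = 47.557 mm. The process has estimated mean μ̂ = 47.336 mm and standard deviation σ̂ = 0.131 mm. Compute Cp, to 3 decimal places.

Cp = (USL − LSL) / (6σ̂) = (47.557 − 47.117) / (6 × 0.131) = 0.4400 / 0.7860 = 0.5598

0.560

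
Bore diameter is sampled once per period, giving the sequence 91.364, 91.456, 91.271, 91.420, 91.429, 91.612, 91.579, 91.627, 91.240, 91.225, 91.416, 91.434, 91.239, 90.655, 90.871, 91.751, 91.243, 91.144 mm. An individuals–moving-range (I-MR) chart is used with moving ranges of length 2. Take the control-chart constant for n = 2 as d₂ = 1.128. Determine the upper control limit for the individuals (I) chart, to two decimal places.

91.93

X̄ = (91.364 + 91.456 + 91.271 + 91.420 + 91.429 + 91.612 + 91.579 + 91.627 + 91.240 + 91.225 + 91.416 + 91.434 + 91.239 + 90.655 + 90.871 + 91.751 + 91.243 + 91.144) / 18 = 91.3320
Moving ranges: 0.092, 0.185, 0.149, 0.009, 0.183, 0.033, 0.048, 0.387, 0.015, 0.191, 0.018, 0.195, 0.584, 0.216, 0.880, 0.508, 0.099; M̄R̄ = 3.7920 / 17 = 0.2231
UCL = X̄ + 3·M̄R̄/d₂ = 91.3320 + 3 × 0.2231 / 1.128 = 91.9252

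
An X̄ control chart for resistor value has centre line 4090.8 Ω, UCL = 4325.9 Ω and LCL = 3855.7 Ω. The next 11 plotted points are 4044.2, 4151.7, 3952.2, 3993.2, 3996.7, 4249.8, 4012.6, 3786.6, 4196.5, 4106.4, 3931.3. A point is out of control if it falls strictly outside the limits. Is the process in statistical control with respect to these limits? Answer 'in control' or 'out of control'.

Compare each point to [3855.7, 4325.9]: sample 8 = 3786.6 < LCL.

out of control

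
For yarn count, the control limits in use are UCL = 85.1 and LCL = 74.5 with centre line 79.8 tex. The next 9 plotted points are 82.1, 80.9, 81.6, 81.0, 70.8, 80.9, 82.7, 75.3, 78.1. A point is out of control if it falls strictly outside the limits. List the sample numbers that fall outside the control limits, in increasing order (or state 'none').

Compare each point to [74.5, 85.1]: sample 5 = 70.8 < LCL.

5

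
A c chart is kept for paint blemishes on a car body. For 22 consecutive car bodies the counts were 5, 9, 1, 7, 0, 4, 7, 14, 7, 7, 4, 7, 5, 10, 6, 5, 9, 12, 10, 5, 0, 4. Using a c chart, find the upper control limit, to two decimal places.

c̄ = (5 + 9 + 1 + 7 + 0 + 4 + 7 + 14 + 7 + 7 + 4 + 7 + 5 + 10 + 6 + 5 + 9 + 12 + 10 + 5 + 0 + 4) / 22 = 138 / 22 = 6.2727
UCL = c̄ + 3√c̄ = 6.2727 + 3 × √6.2727 = 6.2727 + 3 × 2.5045 = 13.7864

13.79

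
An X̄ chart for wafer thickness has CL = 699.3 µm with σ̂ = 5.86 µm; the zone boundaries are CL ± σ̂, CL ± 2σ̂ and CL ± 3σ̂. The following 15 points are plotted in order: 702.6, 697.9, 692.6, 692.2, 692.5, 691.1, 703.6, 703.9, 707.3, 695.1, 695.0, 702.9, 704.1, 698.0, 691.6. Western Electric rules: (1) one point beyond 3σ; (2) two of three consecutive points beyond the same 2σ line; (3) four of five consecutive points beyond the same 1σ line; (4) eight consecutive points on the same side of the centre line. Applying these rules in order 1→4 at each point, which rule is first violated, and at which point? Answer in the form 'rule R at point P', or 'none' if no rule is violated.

rule 3 at point 6

Zone of each point (C = within 1σ̂, B = 1σ̂–2σ̂, A = 2σ̂–3σ̂, * = beyond 3σ̂; sign = side of CL): 1:+C, 2:-C, 3:-B, 4:-B, 5:-B, 6:-B, 7:+C, 8:+C, 9:+B, 10:-C, 11:-C, 12:+C, 13:+C, 14:-C, 15:-B
Rule 3 (four of five consecutive points beyond the same 1σ limit) is satisfied at point 6.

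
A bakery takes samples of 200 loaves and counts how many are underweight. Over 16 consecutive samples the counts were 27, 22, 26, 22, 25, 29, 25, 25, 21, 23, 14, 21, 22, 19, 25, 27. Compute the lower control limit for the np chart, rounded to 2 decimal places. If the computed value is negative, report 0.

p̄ = Σdᵢ / (k·n) = 373 / (16 × 200) = 0.11656
LCL = np̄ − 3·√(np̄(1−p̄)) = 23.3125 − 3 × 4.5382 = 9.6979

9.70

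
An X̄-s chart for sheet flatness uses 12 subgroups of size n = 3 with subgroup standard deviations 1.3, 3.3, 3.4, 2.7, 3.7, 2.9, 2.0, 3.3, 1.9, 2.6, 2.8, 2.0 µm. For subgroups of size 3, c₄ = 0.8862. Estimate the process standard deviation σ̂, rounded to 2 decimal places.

3.00

s̄ = (1.3 + 3.3 + 3.4 + 2.7 + 3.7 + 2.9 + 2.0 + 3.3 + 1.9 + 2.6 + 2.8 + 2.0) / 12 = 2.6583
σ̂ = s̄ / c₄ = 2.6583 / 0.8862 = 2.9997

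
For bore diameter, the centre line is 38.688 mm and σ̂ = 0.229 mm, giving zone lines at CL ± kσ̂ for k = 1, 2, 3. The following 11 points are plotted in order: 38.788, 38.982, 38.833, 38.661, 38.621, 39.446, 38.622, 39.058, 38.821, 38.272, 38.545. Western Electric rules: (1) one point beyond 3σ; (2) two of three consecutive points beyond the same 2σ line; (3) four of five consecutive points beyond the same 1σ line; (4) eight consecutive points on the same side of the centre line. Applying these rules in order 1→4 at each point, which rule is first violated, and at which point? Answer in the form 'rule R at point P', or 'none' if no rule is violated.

Zone of each point (C = within 1σ̂, B = 1σ̂–2σ̂, A = 2σ̂–3σ̂, * = beyond 3σ̂; sign = side of CL): 1:+C, 2:+B, 3:+C, 4:-C, 5:-C, 6:+*, 7:-C, 8:+B, 9:+C, 10:-B, 11:-C
Rule 1 (one point beyond the 3σ limits) is satisfied at point 6.

rule 1 at point 6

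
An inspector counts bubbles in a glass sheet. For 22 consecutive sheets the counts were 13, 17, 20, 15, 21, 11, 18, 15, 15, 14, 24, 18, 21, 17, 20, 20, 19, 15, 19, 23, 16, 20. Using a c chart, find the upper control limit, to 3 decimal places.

c̄ = (13 + 17 + 20 + 15 + 21 + 11 + 18 + 15 + 15 + 14 + 24 + 18 + 21 + 17 + 20 + 20 + 19 + 15 + 19 + 23 + 16 + 20) / 22 = 391 / 22 = 17.7727
UCL = c̄ + 3√c̄ = 17.7727 + 3 × √17.7727 = 17.7727 + 3 × 4.2158 = 30.4200

30.420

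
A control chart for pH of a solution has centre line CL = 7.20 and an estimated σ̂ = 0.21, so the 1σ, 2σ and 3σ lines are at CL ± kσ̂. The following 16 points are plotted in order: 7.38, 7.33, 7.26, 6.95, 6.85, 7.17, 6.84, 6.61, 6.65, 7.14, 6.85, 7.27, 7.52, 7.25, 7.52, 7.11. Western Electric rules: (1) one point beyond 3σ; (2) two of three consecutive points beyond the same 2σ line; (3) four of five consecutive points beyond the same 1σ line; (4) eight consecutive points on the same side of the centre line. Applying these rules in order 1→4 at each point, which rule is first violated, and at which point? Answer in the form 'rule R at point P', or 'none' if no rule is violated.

Zone of each point (C = within 1σ̂, B = 1σ̂–2σ̂, A = 2σ̂–3σ̂, * = beyond 3σ̂; sign = side of CL): 1:+C, 2:+C, 3:+C, 4:-B, 5:-B, 6:-C, 7:-B, 8:-A, 9:-A, 10:-C, 11:-B, 12:+C, 13:+B, 14:+C, 15:+B, 16:-C
Rule 3 (four of five consecutive points beyond the same 1σ limit) is satisfied at point 8.

rule 3 at point 8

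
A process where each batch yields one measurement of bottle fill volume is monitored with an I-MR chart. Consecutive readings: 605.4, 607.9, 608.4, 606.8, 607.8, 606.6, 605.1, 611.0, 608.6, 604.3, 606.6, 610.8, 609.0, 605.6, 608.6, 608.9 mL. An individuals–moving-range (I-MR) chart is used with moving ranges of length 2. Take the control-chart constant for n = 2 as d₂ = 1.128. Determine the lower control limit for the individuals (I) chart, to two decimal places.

601.22

X̄ = (605.4 + 607.9 + 608.4 + 606.8 + 607.8 + 606.6 + 605.1 + 611.0 + 608.6 + 604.3 + 606.6 + 610.8 + 609.0 + 605.6 + 608.6 + 608.9) / 16 = 607.5875
Moving ranges: 2.5, 0.5, 1.6, 1.0, 1.2, 1.5, 5.9, 2.4, 4.3, 2.3, 4.2, 1.8, 3.4, 3.0, 0.3; M̄R̄ = 35.9000 / 15 = 2.3933
LCL = X̄ − 3·M̄R̄/d₂ = 607.5875 − 3 × 2.3933 / 1.128 = 601.2223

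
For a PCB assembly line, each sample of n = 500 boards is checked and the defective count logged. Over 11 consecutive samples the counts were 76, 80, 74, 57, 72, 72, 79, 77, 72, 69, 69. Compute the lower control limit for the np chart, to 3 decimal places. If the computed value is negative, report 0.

p̄ = Σdᵢ / (k·n) = 797 / (11 × 500) = 0.14491
LCL = np̄ − 3·√(np̄(1−p̄)) = 72.4545 − 3 × 7.8712 = 48.8411

48.841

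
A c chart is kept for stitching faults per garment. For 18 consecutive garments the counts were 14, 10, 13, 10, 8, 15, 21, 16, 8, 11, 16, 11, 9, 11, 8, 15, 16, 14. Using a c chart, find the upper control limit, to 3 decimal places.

c̄ = (14 + 10 + 13 + 10 + 8 + 15 + 21 + 16 + 8 + 11 + 16 + 11 + 9 + 11 + 8 + 15 + 16 + 14) / 18 = 226 / 18 = 12.5556
UCL = c̄ + 3√c̄ = 12.5556 + 3 × √12.5556 = 12.5556 + 3 × 3.5434 = 23.1857

23.186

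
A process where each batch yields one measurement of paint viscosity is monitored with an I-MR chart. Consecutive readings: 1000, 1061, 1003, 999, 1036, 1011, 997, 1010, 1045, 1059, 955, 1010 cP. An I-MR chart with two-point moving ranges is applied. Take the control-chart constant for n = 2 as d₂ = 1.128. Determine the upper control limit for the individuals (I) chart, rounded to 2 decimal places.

1117.05

X̄ = (1000 + 1061 + 1003 + 999 + 1036 + 1011 + 997 + 1010 + 1045 + 1059 + 955 + 1010) / 12 = 1015.5000
Moving ranges: 61, 58, 4, 37, 25, 14, 13, 35, 14, 104, 55; M̄R̄ = 420.0000 / 11 = 38.1818
UCL = X̄ + 3·M̄R̄/d₂ = 1015.5000 + 3 × 38.1818 / 1.128 = 1117.0474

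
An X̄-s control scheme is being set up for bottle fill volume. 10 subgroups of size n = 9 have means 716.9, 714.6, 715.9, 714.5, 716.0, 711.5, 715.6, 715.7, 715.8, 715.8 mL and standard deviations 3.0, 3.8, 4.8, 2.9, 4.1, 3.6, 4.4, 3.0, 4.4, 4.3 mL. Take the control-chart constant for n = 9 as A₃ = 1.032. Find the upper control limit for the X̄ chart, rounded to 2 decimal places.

719.18

X̄̄ = (716.9 + 714.6 + 715.9 + 714.5 + 716.0 + 711.5 + 715.6 + 715.7 + 715.8 + 715.8) / 10 = 715.2300
s̄ = (3.0 + 3.8 + 4.8 + 2.9 + 4.1 + 3.6 + 4.4 + 3.0 + 4.4 + 4.3) / 10 = 3.8300
UCL = X̄̄ + A₃·s̄ = 715.2300 + 1.032 × 3.8300 = 719.1826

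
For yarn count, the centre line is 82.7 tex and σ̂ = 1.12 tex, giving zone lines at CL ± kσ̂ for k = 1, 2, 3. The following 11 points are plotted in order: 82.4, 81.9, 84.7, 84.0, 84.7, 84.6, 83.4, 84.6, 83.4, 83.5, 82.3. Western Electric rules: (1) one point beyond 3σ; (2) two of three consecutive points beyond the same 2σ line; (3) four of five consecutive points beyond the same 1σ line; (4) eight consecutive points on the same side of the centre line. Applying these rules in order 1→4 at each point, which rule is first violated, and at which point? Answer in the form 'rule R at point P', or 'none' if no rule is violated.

Zone of each point (C = within 1σ̂, B = 1σ̂–2σ̂, A = 2σ̂–3σ̂, * = beyond 3σ̂; sign = side of CL): 1:-C, 2:-C, 3:+B, 4:+B, 5:+B, 6:+B, 7:+C, 8:+B, 9:+C, 10:+C, 11:-C
Rule 3 (four of five consecutive points beyond the same 1σ limit) is satisfied at point 6.

rule 3 at point 6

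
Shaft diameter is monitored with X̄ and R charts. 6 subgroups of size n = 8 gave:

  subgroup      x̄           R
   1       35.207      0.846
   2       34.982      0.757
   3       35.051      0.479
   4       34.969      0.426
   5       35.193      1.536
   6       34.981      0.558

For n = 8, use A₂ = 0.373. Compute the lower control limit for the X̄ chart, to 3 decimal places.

X̄̄ = (35.207 + 34.982 + 35.051 + 34.969 + 35.193 + 34.981) / 6 = 210.3830 / 6 = 35.0638
R̄ = (0.846 + 0.757 + 0.479 + 0.426 + 1.536 + 0.558) / 6 = 4.6020 / 6 = 0.7670
LCL = X̄̄ − A₂·R̄ = 35.0638 − 0.373 × 0.7670 = 34.7777

34.778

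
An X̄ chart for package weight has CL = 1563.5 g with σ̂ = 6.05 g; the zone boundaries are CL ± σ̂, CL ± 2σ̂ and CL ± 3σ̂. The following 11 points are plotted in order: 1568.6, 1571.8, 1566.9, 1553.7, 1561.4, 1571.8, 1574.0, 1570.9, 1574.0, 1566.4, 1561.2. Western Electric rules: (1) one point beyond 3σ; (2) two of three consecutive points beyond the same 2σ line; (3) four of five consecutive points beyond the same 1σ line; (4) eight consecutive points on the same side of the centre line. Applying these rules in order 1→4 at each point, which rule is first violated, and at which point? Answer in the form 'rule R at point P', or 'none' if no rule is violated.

rule 3 at point 9

Zone of each point (C = within 1σ̂, B = 1σ̂–2σ̂, A = 2σ̂–3σ̂, * = beyond 3σ̂; sign = side of CL): 1:+C, 2:+B, 3:+C, 4:-B, 5:-C, 6:+B, 7:+B, 8:+B, 9:+B, 10:+C, 11:-C
Rule 3 (four of five consecutive points beyond the same 1σ limit) is satisfied at point 9.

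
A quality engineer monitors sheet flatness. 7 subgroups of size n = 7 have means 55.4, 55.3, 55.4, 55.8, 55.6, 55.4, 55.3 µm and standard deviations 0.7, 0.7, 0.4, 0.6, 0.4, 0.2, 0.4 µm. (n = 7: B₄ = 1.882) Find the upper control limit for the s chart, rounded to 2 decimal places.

0.91

s̄ = (0.7 + 0.7 + 0.4 + 0.6 + 0.4 + 0.2 + 0.4) / 7 = 0.4857
UCL_s = B₄·s̄ = 1.882 × 0.4857 = 0.9141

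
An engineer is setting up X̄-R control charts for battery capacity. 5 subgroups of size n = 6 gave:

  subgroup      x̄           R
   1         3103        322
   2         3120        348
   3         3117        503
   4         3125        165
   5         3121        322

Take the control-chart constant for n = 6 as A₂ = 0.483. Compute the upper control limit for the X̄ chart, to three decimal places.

X̄̄ = (3103 + 3120 + 3117 + 3125 + 3121) / 5 = 15586.0000 / 5 = 3117.2000
R̄ = (322 + 348 + 503 + 165 + 322) / 5 = 1660.0000 / 5 = 332.0000
UCL = X̄̄ + A₂·R̄ = 3117.2000 + 0.483 × 332.0000 = 3277.5560

3277.556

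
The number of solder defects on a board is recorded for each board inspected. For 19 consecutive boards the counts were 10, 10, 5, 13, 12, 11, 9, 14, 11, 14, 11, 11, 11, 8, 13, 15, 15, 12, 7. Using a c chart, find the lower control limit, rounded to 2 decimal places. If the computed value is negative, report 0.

c̄ = (10 + 10 + 5 + 13 + 12 + 11 + 9 + 14 + 11 + 14 + 11 + 11 + 11 + 8 + 13 + 15 + 15 + 12 + 7) / 19 = 212 / 19 = 11.1579
LCL = c̄ − 3√c̄ = 11.1579 − 3 × 3.3403 = 1.1369

1.14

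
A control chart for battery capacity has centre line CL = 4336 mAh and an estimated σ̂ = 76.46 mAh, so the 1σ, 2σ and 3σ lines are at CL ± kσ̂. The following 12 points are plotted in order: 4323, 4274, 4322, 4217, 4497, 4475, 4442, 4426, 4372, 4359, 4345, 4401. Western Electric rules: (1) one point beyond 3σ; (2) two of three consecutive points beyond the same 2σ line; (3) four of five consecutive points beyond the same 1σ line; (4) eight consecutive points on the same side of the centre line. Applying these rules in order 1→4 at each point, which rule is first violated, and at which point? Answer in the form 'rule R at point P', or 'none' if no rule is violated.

Zone of each point (C = within 1σ̂, B = 1σ̂–2σ̂, A = 2σ̂–3σ̂, * = beyond 3σ̂; sign = side of CL): 1:-C, 2:-C, 3:-C, 4:-B, 5:+A, 6:+B, 7:+B, 8:+B, 9:+C, 10:+C, 11:+C, 12:+C
Rule 3 (four of five consecutive points beyond the same 1σ limit) is satisfied at point 8.

rule 3 at point 8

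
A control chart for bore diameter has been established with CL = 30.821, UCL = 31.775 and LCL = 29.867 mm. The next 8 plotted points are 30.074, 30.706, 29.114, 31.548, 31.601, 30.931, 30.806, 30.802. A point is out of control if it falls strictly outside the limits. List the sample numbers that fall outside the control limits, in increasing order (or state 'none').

3

Compare each point to [29.867, 31.775]: sample 3 = 29.114 < LCL.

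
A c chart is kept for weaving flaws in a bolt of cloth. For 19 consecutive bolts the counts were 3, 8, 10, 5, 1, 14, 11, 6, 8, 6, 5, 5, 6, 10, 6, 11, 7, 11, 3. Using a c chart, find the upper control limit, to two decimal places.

15.18

c̄ = (3 + 8 + 10 + 5 + 1 + 14 + 11 + 6 + 8 + 6 + 5 + 5 + 6 + 10 + 6 + 11 + 7 + 11 + 3) / 19 = 136 / 19 = 7.1579
UCL = c̄ + 3√c̄ = 7.1579 + 3 × √7.1579 = 7.1579 + 3 × 2.6754 = 15.1842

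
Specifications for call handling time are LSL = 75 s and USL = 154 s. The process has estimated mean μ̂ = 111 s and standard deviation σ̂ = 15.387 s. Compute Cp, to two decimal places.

Cp = (USL − LSL) / (6σ̂) = (154 − 75) / (6 × 15.387) = 79.0000 / 92.3220 = 0.8557

0.86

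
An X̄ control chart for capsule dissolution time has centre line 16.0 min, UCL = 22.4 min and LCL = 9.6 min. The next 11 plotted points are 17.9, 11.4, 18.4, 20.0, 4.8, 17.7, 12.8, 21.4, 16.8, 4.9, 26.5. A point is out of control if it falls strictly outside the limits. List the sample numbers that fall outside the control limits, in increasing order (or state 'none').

Compare each point to [9.6, 22.4]: sample 5 = 4.8 < LCL; sample 10 = 4.9 < LCL; sample 11 = 26.5 > UCL.

5, 10, 11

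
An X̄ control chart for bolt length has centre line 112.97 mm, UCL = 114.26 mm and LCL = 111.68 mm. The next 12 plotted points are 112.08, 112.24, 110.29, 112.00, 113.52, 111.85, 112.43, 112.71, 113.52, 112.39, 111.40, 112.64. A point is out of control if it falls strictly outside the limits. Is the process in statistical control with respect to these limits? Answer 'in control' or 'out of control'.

out of control

Compare each point to [111.68, 114.26]: sample 3 = 110.29 < LCL; sample 11 = 111.40 < LCL.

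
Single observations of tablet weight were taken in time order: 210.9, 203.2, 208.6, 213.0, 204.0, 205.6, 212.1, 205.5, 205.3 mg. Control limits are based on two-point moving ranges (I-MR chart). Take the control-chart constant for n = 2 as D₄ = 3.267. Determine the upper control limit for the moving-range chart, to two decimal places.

16.91

Moving ranges: 7.7, 5.4, 4.4, 9.0, 1.6, 6.5, 6.6, 0.2; M̄R̄ = 41.4000 / 8 = 5.1750
UCL_MR = D₄·M̄R̄ = 3.267 × 5.1750 = 16.9067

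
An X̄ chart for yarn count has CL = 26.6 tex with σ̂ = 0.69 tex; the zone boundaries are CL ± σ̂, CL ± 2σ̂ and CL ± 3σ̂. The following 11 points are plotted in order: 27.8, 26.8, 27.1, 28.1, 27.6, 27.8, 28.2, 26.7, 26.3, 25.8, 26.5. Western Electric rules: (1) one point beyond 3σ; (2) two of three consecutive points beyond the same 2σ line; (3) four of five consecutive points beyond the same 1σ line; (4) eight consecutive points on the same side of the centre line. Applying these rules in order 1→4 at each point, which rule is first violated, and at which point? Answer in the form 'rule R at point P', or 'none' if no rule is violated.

Zone of each point (C = within 1σ̂, B = 1σ̂–2σ̂, A = 2σ̂–3σ̂, * = beyond 3σ̂; sign = side of CL): 1:+B, 2:+C, 3:+C, 4:+A, 5:+B, 6:+B, 7:+A, 8:+C, 9:-C, 10:-B, 11:-C
Rule 3 (four of five consecutive points beyond the same 1σ limit) is satisfied at point 7.

rule 3 at point 7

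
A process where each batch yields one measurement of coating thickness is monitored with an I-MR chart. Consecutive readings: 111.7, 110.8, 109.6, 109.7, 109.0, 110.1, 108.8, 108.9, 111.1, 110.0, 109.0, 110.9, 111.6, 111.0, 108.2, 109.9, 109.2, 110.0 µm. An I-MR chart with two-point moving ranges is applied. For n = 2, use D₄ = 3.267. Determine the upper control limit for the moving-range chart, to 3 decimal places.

Moving ranges: 0.9, 1.2, 0.1, 0.7, 1.1, 1.3, 0.1, 2.2, 1.1, 1.0, 1.9, 0.7, 0.6, 2.8, 1.7, 0.7, 0.8; M̄R̄ = 18.9000 / 17 = 1.1118
UCL_MR = D₄·M̄R̄ = 3.267 × 1.1118 = 3.6321

3.632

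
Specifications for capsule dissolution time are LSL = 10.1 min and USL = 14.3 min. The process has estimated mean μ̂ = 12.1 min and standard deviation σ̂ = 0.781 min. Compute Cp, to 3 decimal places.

0.896

Cp = (USL − LSL) / (6σ̂) = (14.3 − 10.1) / (6 × 0.781) = 4.2000 / 4.6860 = 0.8963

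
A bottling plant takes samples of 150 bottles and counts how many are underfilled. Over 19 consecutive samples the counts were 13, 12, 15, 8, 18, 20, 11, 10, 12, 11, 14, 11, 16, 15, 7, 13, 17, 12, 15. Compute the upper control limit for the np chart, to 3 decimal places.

p̄ = Σdᵢ / (k·n) = 250 / (19 × 150) = 0.08772
UCL = np̄ + 3·√(np̄(1−p̄)) = 13.1579 + 3 × √(13.1579×0.91228) = 13.1579 + 3 × 3.4646 = 23.5518

23.552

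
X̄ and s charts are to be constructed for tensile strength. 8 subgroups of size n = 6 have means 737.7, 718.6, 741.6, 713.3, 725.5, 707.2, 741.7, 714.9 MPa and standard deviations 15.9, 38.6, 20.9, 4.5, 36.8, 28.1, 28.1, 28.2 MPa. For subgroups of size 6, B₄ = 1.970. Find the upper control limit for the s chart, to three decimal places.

s̄ = (15.9 + 38.6 + 20.9 + 4.5 + 36.8 + 28.1 + 28.1 + 28.2) / 8 = 25.1375
UCL_s = B₄·s̄ = 1.970 × 25.1375 = 49.5209

49.521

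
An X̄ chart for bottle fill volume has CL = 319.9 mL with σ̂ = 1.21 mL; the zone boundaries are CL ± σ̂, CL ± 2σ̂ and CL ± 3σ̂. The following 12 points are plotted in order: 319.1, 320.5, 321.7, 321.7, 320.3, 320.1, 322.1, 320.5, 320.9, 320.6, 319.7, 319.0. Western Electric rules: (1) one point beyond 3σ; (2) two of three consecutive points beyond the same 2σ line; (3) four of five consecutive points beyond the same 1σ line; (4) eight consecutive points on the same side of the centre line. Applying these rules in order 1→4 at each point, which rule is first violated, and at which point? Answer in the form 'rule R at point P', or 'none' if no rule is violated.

Zone of each point (C = within 1σ̂, B = 1σ̂–2σ̂, A = 2σ̂–3σ̂, * = beyond 3σ̂; sign = side of CL): 1:-C, 2:+C, 3:+B, 4:+B, 5:+C, 6:+C, 7:+B, 8:+C, 9:+C, 10:+C, 11:-C, 12:-C
Rule 4 (eight consecutive points on the same side of the centre line) is satisfied at point 9.

rule 4 at point 9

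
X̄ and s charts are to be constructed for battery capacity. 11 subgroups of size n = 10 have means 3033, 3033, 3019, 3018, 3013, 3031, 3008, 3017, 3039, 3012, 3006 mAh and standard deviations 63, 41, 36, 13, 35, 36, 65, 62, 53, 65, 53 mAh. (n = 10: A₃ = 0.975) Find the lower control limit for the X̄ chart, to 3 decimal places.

X̄̄ = (3033 + 3033 + 3019 + 3018 + 3013 + 3031 + 3008 + 3017 + 3039 + 3012 + 3006) / 11 = 3020.8182
s̄ = (63 + 41 + 36 + 13 + 35 + 36 + 65 + 62 + 53 + 65 + 53) / 11 = 47.4545
LCL = X̄̄ − A₃·s̄ = 3020.8182 − 0.975 × 47.4545 = 2974.5500

2974.550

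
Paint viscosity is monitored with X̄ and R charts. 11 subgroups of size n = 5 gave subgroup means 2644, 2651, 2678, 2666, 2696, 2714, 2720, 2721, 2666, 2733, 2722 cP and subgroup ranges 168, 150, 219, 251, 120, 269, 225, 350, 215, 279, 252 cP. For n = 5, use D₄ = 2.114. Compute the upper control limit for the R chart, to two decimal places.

R̄ = (168 + 150 + 219 + 251 + 120 + 269 + 225 + 350 + 215 + 279 + 252) / 11 = 2498.0000 / 11 = 227.0909
UCL_R = D₄·R̄ = 2.114 × 227.0909 = 480.0702

480.07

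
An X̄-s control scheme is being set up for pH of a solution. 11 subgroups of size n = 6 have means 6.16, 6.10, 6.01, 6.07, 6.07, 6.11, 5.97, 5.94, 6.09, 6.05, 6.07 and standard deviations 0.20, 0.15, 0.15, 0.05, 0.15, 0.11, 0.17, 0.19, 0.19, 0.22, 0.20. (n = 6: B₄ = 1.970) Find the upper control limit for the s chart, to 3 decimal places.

s̄ = (0.20 + 0.15 + 0.15 + 0.05 + 0.15 + 0.11 + 0.17 + 0.19 + 0.19 + 0.22 + 0.20) / 11 = 0.1618
UCL_s = B₄·s̄ = 1.970 × 0.1618 = 0.3188

0.319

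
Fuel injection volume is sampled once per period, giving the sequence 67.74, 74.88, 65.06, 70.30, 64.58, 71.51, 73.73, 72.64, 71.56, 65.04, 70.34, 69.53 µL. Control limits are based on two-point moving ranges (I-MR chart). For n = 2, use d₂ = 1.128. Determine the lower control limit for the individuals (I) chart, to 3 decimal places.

X̄ = (67.74 + 74.88 + 65.06 + 70.30 + 64.58 + 71.51 + 73.73 + 72.64 + 71.56 + 65.04 + 70.34 + 69.53) / 12 = 69.7425
Moving ranges: 7.14, 9.82, 5.24, 5.72, 6.93, 2.22, 1.09, 1.08, 6.52, 5.30, 0.81; M̄R̄ = 51.8700 / 11 = 4.7155
LCL = X̄ − 3·M̄R̄/d₂ = 69.7425 − 3 × 4.7155 / 1.128 = 57.2014

57.201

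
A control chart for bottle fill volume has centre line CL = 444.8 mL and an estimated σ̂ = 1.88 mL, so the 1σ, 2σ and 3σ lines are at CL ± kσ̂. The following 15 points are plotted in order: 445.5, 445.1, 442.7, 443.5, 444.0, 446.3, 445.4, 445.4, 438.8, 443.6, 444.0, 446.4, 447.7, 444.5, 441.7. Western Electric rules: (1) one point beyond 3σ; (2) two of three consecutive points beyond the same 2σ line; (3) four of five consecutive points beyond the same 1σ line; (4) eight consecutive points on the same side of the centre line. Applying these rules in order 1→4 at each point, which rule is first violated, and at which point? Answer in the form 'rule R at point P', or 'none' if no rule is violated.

Zone of each point (C = within 1σ̂, B = 1σ̂–2σ̂, A = 2σ̂–3σ̂, * = beyond 3σ̂; sign = side of CL): 1:+C, 2:+C, 3:-B, 4:-C, 5:-C, 6:+C, 7:+C, 8:+C, 9:-*, 10:-C, 11:-C, 12:+C, 13:+B, 14:-C, 15:-B
Rule 1 (one point beyond the 3σ limits) is satisfied at point 9.

rule 1 at point 9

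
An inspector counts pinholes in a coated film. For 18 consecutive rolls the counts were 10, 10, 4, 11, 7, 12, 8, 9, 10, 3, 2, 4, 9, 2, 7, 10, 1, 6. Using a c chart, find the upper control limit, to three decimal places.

14.850

c̄ = (10 + 10 + 4 + 11 + 7 + 12 + 8 + 9 + 10 + 3 + 2 + 4 + 9 + 2 + 7 + 10 + 1 + 6) / 18 = 125 / 18 = 6.9444
UCL = c̄ + 3√c̄ = 6.9444 + 3 × √6.9444 = 6.9444 + 3 × 2.6352 = 14.8501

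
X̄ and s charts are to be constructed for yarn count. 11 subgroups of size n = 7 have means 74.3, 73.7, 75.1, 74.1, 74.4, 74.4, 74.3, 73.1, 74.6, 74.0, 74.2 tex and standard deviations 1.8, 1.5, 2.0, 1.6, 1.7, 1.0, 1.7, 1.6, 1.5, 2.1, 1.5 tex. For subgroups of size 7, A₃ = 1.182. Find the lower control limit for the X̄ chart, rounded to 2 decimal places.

72.27

X̄̄ = (74.3 + 73.7 + 75.1 + 74.1 + 74.4 + 74.4 + 74.3 + 73.1 + 74.6 + 74.0 + 74.2) / 11 = 74.2000
s̄ = (1.8 + 1.5 + 2.0 + 1.6 + 1.7 + 1.0 + 1.7 + 1.6 + 1.5 + 2.1 + 1.5) / 11 = 1.6364
LCL = X̄̄ − A₃·s̄ = 74.2000 − 1.182 × 1.6364 = 72.2658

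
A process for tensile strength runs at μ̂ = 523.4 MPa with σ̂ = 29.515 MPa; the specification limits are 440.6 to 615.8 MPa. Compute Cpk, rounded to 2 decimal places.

Cpu = (USL − μ̂) / (3σ̂) = (615.8 − 523.4) / (3 × 29.515) = 1.0435; Cpl = (μ̂ − LSL) / (3σ̂) = (523.4 − 440.6) / (3 × 29.515) = 0.9351; Cpk = min(Cpu, Cpl) = 0.9351

0.94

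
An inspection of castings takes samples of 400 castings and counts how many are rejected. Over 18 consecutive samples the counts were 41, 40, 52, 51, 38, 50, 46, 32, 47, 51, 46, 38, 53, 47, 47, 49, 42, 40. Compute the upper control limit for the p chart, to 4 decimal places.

p̄ = Σdᵢ / (k·n) = 810 / (18 × 400) = 0.11250
UCL = p̄ + 3·√(p̄(1−p̄)/n) = 0.11250 + 3 × √(0.11250×0.88750/400) = 0.11250 + 3 × 0.01580 = 0.15990

0.1599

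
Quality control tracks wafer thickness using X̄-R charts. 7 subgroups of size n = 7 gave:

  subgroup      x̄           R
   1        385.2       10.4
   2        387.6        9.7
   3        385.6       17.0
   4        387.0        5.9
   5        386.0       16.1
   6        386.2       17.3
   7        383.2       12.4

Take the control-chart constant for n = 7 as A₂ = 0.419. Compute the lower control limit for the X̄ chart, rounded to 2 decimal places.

380.51

X̄̄ = (385.2 + 387.6 + 385.6 + 387.0 + 386.0 + 386.2 + 383.2) / 7 = 2700.8000 / 7 = 385.8286
R̄ = (10.4 + 9.7 + 17.0 + 5.9 + 16.1 + 17.3 + 12.4) / 7 = 88.8000 / 7 = 12.6857
LCL = X̄̄ − A₂·R̄ = 385.8286 − 0.419 × 12.6857 = 380.5133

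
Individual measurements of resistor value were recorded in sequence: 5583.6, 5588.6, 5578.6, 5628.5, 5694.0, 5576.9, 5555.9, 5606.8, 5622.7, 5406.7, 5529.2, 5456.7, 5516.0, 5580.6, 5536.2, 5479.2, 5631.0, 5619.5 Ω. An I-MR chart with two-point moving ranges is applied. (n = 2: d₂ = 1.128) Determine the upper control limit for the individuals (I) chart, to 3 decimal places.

X̄ = (5583.6 + 5588.6 + 5578.6 + 5628.5 + 5694.0 + 5576.9 + 5555.9 + 5606.8 + 5622.7 + 5406.7 + 5529.2 + 5456.7 + 5516.0 + 5580.6 + 5536.2 + 5479.2 + 5631.0 + 5619.5) / 18 = 5566.1500
Moving ranges: 5.0, 10.0, 49.9, 65.5, 117.1, 21.0, 50.9, 15.9, 216.0, 122.5, 72.5, 59.3, 64.6, 44.4, 57.0, 151.8, 11.5; M̄R̄ = 1134.9000 / 17 = 66.7588
UCL = X̄ + 3·M̄R̄/d₂ = 5566.1500 + 3 × 66.7588 / 1.128 = 5743.7001

5743.700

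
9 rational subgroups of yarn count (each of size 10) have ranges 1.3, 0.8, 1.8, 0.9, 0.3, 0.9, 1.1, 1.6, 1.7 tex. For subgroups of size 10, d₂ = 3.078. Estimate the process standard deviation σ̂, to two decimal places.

0.38

R̄ = (1.3 + 0.8 + 1.8 + 0.9 + 0.3 + 0.9 + 1.1 + 1.6 + 1.7) / 9 = 1.1556
σ̂ = R̄ / d₂ = 1.1556 / 3.078 = 0.3754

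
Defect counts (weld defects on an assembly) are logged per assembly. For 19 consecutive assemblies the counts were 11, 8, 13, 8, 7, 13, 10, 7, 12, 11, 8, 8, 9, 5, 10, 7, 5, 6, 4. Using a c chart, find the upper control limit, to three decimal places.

c̄ = (11 + 8 + 13 + 8 + 7 + 13 + 10 + 7 + 12 + 11 + 8 + 8 + 9 + 5 + 10 + 7 + 5 + 6 + 4) / 19 = 162 / 19 = 8.5263
UCL = c̄ + 3√c̄ = 8.5263 + 3 × √8.5263 = 8.5263 + 3 × 2.9200 = 17.2863

17.286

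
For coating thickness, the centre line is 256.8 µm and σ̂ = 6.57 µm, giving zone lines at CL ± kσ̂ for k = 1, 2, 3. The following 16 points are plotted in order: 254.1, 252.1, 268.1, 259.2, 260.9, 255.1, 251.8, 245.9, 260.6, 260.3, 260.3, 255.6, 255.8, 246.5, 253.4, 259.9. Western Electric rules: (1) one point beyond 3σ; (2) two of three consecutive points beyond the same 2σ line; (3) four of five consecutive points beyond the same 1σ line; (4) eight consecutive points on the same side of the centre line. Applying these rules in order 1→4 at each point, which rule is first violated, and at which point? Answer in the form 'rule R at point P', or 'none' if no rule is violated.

none

Zone of each point (C = within 1σ̂, B = 1σ̂–2σ̂, A = 2σ̂–3σ̂, * = beyond 3σ̂; sign = side of CL): 1:-C, 2:-C, 3:+B, 4:+C, 5:+C, 6:-C, 7:-C, 8:-B, 9:+C, 10:+C, 11:+C, 12:-C, 13:-C, 14:-B, 15:-C, 16:+C
No rule fires across all 16 points.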